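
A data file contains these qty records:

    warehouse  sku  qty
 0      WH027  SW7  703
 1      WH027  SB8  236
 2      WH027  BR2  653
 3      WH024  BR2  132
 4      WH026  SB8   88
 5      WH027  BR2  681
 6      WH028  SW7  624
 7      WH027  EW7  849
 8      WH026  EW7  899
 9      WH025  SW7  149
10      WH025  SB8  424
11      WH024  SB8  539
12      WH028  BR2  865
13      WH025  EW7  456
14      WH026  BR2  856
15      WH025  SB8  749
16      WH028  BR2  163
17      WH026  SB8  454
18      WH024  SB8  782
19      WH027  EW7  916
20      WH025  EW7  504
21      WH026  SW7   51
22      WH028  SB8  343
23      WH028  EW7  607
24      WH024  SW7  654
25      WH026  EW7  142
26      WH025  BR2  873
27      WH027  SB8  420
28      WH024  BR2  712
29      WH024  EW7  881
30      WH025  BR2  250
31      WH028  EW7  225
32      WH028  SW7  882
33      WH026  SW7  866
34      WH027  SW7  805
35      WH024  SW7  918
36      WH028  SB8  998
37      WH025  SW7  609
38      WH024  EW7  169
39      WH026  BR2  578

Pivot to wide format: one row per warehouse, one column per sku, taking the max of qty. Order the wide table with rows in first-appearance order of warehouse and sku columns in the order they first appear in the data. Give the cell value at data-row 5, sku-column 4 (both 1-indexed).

With rows in first-appearance order of warehouse, row 5 is warehouse=WH025. sku columns in first-appearance order: SW7, SB8, BR2, EW7; column 4 is EW7.
Long rows with warehouse=WH025, sku=EW7: max(456, 504) = 504.

504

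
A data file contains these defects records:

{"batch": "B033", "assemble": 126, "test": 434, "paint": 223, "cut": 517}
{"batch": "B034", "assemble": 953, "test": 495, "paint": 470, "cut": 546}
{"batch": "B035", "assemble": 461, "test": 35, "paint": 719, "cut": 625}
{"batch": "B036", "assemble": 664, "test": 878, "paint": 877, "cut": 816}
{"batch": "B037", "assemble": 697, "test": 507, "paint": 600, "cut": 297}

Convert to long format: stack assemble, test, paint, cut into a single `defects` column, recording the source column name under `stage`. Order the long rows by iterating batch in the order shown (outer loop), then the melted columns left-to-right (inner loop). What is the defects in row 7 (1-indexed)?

470

20 rows total (5 × 4). Row 7: index ⌊(7-1)/4⌋ = 1 into batch → B034; (7-1) mod 4 = 2 into the melted columns → paint.
So row 7 is (B034, paint, 470); defects = 470.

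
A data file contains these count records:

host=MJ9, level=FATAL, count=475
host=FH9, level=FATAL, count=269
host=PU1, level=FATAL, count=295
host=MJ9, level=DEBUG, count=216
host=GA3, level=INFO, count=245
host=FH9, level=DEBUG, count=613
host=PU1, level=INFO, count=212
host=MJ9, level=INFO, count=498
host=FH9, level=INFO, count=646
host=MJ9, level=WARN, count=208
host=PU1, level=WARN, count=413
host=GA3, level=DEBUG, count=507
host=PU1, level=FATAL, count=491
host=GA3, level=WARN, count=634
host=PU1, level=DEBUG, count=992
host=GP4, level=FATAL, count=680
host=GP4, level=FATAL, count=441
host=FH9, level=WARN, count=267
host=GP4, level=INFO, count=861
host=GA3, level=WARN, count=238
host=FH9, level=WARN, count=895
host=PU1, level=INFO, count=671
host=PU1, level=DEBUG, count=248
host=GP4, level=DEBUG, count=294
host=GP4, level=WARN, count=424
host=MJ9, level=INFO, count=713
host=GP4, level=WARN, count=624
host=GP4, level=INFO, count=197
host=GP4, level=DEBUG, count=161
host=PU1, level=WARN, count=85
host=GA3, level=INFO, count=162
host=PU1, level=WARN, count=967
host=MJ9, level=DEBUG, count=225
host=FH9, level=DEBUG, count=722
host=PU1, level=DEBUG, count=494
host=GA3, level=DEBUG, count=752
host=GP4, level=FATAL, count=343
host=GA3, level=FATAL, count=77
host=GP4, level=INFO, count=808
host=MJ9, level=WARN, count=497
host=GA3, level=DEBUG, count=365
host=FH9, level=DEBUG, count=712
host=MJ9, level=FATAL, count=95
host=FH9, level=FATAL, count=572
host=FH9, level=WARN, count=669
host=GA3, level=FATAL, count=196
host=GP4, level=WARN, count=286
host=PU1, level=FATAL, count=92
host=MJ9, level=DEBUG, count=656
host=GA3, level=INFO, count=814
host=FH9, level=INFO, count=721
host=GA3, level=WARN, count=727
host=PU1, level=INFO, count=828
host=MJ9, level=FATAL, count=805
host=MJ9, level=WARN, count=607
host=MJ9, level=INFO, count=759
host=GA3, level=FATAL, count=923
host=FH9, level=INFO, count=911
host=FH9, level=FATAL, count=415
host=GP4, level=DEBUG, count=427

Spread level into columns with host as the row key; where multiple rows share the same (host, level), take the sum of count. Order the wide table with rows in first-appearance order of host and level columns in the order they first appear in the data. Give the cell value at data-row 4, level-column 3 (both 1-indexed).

1221

With rows in first-appearance order of host, row 4 is host=GA3. level columns in first-appearance order: FATAL, DEBUG, INFO, WARN; column 3 is INFO.
Long rows with host=GA3, level=INFO: 245 + 162 + 814 = 1221.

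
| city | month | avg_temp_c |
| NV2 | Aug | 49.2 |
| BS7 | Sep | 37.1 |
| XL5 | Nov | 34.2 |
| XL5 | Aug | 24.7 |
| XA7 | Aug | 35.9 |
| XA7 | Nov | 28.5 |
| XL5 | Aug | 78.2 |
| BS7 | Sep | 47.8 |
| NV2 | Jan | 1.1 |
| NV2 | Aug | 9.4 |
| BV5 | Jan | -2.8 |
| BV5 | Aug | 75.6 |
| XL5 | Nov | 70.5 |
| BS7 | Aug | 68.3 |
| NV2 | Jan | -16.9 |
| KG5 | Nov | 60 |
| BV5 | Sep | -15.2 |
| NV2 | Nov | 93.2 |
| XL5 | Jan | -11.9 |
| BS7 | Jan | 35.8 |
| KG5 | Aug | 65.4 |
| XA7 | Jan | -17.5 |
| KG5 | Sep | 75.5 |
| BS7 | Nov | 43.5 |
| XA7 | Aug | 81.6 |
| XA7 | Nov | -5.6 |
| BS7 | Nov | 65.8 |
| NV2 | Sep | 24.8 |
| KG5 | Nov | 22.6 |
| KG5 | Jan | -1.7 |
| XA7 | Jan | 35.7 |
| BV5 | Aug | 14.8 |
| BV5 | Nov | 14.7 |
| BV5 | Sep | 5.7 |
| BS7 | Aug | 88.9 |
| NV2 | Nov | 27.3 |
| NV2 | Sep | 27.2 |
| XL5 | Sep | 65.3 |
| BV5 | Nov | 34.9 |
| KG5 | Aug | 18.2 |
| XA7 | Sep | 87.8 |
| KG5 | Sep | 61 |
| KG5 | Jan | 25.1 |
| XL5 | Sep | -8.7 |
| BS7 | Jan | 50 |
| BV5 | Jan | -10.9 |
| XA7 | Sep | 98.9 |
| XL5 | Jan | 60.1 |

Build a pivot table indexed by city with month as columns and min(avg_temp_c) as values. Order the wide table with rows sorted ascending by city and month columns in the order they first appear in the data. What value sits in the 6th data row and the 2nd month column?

With rows sorted ascending by city, row 6 is city=XL5. month columns in first-appearance order: Aug, Sep, Nov, Jan; column 2 is Sep.
Long rows with city=XL5, month=Sep: min(65.3, -8.7) = -8.7.

-8.7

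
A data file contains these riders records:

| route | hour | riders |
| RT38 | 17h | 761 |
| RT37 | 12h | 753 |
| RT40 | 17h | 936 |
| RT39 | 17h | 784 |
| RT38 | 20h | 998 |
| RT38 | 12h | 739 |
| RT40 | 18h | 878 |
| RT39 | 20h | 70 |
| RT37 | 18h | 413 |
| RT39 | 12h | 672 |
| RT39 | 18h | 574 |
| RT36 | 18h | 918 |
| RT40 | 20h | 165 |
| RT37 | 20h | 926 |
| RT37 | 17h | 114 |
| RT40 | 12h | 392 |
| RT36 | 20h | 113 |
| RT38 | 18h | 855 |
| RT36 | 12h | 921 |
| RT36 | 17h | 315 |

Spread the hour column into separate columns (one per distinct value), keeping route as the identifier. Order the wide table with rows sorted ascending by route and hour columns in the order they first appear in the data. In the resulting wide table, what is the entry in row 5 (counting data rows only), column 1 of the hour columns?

With rows sorted ascending by route, row 5 is route=RT40. hour columns in first-appearance order: 17h, 12h, 20h, 18h; column 1 is 17h.
Long rows with route=RT40, hour=17h: riders = 936.

936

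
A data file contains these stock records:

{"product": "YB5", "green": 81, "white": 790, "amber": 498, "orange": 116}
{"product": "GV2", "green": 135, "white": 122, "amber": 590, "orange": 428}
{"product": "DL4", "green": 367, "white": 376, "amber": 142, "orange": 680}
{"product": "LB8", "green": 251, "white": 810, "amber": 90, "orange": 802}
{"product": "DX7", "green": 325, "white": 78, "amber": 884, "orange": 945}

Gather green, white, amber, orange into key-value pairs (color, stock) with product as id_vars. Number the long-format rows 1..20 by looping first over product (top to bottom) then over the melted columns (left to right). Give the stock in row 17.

20 rows total (5 × 4). Row 17: index ⌊(17-1)/4⌋ = 4 into product → DX7; (17-1) mod 4 = 0 into the melted columns → green.
So row 17 is (DX7, green, 325); stock = 325.

325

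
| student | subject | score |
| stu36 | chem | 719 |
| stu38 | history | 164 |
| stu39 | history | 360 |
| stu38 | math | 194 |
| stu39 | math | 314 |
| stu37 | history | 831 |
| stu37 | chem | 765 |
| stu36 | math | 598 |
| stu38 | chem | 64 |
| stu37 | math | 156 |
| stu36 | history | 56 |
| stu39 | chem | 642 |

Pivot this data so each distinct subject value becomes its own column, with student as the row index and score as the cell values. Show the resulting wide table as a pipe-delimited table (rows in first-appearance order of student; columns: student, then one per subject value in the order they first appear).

| student | chem | history | math |
| stu36 | 719 | 56 | 598 |
| stu38 | 64 | 164 | 194 |
| stu39 | 642 | 360 | 314 |
| stu37 | 765 | 831 | 156 |

Columns: student plus the 3 distinct subject values (chem, history, math).
For example, row stu36 column chem takes score=719 from the long row (stu36, chem).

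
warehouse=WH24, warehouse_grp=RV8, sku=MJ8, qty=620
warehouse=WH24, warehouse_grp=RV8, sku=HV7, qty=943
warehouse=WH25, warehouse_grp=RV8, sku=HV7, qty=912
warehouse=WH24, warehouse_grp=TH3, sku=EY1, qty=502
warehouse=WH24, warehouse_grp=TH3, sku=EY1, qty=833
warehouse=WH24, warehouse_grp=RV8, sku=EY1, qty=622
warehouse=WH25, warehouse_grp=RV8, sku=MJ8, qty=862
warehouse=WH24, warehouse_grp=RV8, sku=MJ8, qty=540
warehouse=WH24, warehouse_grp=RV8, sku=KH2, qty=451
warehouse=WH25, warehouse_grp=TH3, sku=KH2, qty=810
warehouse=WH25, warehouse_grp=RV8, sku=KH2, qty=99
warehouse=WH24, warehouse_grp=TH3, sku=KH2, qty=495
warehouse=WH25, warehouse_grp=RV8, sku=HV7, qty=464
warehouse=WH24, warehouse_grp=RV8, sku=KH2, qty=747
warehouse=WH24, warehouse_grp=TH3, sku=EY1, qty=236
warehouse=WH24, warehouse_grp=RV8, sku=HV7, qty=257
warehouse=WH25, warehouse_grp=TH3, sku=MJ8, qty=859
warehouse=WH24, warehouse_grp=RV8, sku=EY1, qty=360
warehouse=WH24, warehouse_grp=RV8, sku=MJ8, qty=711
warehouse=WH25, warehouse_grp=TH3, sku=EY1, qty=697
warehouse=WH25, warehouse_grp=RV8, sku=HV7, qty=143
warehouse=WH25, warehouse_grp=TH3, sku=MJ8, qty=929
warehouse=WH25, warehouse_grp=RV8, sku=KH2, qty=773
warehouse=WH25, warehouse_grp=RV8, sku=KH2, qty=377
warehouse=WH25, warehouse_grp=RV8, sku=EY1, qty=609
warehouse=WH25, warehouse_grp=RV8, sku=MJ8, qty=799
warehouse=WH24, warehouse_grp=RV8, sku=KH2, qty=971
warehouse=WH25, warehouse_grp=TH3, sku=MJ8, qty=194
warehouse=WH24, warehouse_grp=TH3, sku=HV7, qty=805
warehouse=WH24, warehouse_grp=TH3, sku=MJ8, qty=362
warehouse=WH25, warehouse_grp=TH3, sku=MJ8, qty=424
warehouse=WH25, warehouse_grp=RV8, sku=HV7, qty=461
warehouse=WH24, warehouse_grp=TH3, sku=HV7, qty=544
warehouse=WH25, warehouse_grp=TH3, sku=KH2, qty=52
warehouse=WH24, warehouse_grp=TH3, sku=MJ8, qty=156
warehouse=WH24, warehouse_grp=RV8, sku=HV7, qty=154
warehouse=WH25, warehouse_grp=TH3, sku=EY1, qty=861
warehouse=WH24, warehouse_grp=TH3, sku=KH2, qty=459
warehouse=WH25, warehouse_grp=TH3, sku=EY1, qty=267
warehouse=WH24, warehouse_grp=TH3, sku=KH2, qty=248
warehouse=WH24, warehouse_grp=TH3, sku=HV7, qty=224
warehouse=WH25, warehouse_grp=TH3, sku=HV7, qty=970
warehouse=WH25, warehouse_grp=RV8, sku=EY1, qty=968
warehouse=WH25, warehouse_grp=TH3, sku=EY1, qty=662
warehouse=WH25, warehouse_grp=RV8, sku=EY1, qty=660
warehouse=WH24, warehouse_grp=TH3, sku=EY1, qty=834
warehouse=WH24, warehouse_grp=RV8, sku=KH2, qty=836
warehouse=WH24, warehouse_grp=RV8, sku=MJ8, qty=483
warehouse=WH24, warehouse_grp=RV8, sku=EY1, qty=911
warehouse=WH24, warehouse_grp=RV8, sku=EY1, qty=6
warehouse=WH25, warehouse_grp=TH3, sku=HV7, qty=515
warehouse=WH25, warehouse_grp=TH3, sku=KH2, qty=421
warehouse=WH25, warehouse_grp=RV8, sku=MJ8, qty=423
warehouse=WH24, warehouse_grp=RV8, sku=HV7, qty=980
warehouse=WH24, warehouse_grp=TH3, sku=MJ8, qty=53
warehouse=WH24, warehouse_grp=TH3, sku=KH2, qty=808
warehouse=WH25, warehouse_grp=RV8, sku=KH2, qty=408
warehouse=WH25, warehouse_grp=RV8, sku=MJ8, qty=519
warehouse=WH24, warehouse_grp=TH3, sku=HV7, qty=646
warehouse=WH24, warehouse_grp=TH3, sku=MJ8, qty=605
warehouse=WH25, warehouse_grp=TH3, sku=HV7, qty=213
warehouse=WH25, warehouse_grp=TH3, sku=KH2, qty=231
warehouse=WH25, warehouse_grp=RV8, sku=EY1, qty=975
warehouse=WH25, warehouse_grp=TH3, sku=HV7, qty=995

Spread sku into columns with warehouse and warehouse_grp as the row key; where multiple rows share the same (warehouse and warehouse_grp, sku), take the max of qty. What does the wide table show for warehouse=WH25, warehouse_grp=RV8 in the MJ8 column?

862

Rows with warehouse=WH25, warehouse_grp=RV8 and sku=MJ8: qty values are 862, 799, 423, 519.
max(862, 799, 423, 519) = 862.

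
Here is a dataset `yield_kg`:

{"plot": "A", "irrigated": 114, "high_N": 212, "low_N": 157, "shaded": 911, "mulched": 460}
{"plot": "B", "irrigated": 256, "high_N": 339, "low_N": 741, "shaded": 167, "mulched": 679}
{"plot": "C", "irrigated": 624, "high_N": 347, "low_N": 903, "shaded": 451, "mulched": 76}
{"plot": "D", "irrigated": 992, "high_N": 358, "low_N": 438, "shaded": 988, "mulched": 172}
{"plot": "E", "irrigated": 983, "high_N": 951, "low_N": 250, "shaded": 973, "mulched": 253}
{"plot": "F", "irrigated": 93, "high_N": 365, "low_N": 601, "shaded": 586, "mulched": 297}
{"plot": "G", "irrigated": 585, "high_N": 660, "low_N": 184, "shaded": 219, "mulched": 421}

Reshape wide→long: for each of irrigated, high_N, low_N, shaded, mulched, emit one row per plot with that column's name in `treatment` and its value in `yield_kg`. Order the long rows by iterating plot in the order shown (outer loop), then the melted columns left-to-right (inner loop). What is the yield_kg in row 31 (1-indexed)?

35 rows total (7 × 5). Row 31: index ⌊(31-1)/5⌋ = 6 into plot → G; (31-1) mod 5 = 0 into the melted columns → irrigated.
So row 31 is (G, irrigated, 585); yield_kg = 585.

585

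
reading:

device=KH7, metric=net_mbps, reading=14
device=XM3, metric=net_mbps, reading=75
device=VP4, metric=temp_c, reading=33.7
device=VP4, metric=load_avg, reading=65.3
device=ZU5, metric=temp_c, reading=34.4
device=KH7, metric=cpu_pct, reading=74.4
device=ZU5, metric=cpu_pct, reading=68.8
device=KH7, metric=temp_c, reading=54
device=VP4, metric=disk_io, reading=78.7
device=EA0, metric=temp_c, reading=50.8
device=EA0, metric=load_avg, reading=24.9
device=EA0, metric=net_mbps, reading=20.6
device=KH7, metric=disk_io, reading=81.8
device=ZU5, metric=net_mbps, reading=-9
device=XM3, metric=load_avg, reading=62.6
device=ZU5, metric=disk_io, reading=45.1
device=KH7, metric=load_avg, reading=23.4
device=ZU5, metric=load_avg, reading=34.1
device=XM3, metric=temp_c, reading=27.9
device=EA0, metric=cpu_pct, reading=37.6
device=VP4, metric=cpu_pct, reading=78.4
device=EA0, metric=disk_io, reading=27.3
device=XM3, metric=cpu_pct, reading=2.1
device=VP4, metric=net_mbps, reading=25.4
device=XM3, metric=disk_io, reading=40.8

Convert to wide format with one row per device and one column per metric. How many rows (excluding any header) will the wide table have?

5

5 distinct device values → 5 rows.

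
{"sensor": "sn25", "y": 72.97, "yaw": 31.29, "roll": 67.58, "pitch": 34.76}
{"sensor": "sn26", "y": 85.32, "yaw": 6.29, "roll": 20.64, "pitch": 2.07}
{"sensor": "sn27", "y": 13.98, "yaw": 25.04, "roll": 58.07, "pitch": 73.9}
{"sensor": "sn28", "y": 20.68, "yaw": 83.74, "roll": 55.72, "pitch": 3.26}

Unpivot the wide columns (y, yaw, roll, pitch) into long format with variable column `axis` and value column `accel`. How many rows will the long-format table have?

4 sensor values × 4 melted columns = 16 rows.

16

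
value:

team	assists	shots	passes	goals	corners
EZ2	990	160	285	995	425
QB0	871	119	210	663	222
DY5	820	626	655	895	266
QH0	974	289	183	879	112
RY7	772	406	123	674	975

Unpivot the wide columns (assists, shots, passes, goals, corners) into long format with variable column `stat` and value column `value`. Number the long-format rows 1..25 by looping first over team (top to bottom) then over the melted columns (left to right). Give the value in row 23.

123

25 rows total (5 × 5). Row 23: index ⌊(23-1)/5⌋ = 4 into team → RY7; (23-1) mod 5 = 2 into the melted columns → passes.
So row 23 is (RY7, passes, 123); value = 123.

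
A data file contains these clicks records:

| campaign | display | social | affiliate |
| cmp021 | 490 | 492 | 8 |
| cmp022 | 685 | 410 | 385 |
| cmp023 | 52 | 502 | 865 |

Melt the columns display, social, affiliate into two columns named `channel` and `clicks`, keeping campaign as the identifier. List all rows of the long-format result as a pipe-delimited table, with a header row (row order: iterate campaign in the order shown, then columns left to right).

| campaign | channel | clicks |
| cmp021 | display | 490 |
| cmp021 | social | 492 |
| cmp021 | affiliate | 8 |
| cmp022 | display | 685 |
| cmp022 | social | 410 |
| cmp022 | affiliate | 385 |
| cmp023 | display | 52 |
| cmp023 | social | 502 |
| cmp023 | affiliate | 865 |

Each (campaign, column) pair becomes one row: 3 × 3 = 9 rows.
For example, (cmp021, display) → clicks=490.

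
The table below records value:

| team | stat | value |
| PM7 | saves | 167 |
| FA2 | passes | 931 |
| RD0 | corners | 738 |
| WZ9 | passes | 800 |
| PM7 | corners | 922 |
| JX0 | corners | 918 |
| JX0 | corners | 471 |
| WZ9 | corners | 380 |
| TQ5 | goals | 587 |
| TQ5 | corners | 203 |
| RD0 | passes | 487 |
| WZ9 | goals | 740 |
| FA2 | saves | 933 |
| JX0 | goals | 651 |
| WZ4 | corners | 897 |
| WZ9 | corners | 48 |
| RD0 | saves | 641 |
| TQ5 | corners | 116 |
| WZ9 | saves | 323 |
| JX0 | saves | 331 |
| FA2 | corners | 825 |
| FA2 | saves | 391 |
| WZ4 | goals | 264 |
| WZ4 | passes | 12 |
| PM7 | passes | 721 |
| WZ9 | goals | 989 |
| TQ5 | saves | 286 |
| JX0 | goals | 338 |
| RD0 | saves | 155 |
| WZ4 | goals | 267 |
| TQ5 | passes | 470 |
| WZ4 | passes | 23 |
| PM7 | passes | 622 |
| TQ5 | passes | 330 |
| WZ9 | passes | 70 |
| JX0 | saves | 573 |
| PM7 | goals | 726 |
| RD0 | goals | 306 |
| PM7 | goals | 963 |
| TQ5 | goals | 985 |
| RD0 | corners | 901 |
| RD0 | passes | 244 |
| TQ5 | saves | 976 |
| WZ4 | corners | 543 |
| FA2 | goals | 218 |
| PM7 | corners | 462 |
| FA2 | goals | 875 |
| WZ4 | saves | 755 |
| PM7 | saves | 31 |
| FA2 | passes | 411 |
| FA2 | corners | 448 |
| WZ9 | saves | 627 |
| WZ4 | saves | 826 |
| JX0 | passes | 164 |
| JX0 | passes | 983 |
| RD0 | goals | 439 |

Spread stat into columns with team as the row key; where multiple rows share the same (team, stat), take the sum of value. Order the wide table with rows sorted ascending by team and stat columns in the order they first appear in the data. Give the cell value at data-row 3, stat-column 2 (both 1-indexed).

1343

With rows sorted ascending by team, row 3 is team=PM7. stat columns in first-appearance order: saves, passes, corners, goals; column 2 is passes.
Long rows with team=PM7, stat=passes: 721 + 622 = 1343.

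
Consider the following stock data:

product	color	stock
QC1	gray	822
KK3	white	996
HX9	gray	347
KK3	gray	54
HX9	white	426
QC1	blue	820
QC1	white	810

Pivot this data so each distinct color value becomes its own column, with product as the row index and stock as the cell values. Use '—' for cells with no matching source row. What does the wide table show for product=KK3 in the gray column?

The long row with product=KK3, color=gray has stock=54.

54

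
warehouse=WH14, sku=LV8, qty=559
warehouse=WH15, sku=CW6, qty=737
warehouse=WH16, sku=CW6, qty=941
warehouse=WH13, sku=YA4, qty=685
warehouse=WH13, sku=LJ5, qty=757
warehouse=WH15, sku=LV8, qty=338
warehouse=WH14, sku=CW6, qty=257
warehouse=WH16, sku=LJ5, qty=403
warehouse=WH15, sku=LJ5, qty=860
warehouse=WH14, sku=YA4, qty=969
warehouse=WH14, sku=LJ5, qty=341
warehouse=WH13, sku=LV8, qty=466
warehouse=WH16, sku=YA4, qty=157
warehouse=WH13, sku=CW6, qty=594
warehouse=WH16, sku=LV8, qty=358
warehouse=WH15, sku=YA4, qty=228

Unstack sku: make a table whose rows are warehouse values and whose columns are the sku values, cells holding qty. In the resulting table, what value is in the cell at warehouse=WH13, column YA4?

Wide layout: rows indexed by warehouse, columns are the 4 distinct sku values (LV8, CW6, YA4, LJ5).
Cell (warehouse=WH13, sku=YA4) draws from the long row where warehouse=WH13 and sku=YA4, which has qty=685.

685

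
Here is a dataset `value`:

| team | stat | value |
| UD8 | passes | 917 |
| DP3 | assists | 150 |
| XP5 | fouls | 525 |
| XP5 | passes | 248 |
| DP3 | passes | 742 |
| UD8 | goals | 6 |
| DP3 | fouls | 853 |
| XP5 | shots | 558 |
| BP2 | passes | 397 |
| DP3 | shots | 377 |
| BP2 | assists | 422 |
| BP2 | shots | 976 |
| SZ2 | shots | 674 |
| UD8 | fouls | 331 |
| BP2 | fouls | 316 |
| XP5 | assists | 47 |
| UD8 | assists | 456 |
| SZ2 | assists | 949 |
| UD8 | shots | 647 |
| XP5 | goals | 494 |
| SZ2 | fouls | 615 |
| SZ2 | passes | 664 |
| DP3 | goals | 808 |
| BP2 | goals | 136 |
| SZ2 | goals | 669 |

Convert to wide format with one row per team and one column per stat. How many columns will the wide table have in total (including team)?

1 column for team plus 5 distinct stat values → 6 columns.

6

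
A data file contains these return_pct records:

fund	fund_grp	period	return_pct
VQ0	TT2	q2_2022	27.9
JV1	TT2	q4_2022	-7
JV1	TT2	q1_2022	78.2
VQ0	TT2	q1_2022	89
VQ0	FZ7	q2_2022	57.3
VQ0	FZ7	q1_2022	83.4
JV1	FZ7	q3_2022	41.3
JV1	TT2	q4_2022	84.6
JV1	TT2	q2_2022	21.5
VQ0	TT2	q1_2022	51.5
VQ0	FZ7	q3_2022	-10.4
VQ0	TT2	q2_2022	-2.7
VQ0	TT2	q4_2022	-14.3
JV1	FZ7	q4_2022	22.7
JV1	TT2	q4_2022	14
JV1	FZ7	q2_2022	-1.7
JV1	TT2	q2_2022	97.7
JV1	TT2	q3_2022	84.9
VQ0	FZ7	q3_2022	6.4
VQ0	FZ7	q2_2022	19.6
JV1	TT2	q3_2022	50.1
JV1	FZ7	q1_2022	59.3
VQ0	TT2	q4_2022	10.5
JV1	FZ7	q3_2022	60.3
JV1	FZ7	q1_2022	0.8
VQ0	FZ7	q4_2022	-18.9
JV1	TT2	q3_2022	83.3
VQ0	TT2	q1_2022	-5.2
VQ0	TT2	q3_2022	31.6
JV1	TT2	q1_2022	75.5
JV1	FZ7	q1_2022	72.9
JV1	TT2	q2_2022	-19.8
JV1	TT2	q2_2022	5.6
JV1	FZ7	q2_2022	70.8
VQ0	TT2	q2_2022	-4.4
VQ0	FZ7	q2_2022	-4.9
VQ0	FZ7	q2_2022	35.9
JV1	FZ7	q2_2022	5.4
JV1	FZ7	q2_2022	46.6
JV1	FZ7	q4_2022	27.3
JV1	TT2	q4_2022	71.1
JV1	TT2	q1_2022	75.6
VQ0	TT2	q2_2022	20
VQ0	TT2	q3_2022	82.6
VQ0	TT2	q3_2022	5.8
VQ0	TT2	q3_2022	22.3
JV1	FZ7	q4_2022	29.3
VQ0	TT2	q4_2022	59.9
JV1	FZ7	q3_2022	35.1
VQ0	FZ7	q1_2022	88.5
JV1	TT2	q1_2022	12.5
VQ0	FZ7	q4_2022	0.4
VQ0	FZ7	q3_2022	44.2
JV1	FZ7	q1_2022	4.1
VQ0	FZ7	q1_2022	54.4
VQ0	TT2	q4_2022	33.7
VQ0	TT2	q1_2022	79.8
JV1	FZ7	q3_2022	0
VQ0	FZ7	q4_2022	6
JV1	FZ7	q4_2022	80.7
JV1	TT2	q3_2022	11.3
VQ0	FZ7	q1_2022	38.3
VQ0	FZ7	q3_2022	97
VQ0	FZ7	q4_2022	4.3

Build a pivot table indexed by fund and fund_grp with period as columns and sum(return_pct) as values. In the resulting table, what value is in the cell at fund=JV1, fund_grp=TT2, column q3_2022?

229.6

Rows with fund=JV1, fund_grp=TT2 and period=q3_2022: return_pct values are 84.9, 50.1, 83.3, 11.3.
84.9 + 50.1 + 83.3 + 11.3 = 229.6.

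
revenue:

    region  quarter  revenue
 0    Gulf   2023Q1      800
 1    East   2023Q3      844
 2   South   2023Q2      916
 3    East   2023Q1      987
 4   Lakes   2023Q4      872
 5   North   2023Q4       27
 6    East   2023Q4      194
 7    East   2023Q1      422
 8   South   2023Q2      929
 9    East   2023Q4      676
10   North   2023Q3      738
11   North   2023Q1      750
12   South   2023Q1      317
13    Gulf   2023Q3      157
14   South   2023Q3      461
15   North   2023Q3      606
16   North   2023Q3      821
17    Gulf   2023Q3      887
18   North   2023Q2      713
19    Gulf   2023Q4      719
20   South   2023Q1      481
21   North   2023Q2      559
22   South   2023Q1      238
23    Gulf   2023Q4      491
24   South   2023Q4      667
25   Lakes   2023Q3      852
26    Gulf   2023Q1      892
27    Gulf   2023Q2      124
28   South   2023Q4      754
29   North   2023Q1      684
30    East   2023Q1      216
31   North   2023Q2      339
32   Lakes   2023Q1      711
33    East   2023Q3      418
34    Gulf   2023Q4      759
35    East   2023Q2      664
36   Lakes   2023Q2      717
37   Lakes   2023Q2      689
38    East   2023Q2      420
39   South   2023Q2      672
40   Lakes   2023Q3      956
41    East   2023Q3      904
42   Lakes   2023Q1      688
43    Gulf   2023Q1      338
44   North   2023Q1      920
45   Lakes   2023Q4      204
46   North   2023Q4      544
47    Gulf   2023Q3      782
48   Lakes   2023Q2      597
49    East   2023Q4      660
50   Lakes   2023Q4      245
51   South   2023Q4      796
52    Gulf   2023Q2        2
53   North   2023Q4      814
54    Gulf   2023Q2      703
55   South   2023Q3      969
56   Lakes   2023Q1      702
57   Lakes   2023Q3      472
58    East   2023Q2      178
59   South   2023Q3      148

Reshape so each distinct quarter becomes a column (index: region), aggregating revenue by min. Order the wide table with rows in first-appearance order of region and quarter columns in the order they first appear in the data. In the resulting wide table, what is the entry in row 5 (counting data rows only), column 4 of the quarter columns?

27

With rows in first-appearance order of region, row 5 is region=North. quarter columns in first-appearance order: 2023Q1, 2023Q3, 2023Q2, 2023Q4; column 4 is 2023Q4.
Long rows with region=North, quarter=2023Q4: min(27, 544, 814) = 27.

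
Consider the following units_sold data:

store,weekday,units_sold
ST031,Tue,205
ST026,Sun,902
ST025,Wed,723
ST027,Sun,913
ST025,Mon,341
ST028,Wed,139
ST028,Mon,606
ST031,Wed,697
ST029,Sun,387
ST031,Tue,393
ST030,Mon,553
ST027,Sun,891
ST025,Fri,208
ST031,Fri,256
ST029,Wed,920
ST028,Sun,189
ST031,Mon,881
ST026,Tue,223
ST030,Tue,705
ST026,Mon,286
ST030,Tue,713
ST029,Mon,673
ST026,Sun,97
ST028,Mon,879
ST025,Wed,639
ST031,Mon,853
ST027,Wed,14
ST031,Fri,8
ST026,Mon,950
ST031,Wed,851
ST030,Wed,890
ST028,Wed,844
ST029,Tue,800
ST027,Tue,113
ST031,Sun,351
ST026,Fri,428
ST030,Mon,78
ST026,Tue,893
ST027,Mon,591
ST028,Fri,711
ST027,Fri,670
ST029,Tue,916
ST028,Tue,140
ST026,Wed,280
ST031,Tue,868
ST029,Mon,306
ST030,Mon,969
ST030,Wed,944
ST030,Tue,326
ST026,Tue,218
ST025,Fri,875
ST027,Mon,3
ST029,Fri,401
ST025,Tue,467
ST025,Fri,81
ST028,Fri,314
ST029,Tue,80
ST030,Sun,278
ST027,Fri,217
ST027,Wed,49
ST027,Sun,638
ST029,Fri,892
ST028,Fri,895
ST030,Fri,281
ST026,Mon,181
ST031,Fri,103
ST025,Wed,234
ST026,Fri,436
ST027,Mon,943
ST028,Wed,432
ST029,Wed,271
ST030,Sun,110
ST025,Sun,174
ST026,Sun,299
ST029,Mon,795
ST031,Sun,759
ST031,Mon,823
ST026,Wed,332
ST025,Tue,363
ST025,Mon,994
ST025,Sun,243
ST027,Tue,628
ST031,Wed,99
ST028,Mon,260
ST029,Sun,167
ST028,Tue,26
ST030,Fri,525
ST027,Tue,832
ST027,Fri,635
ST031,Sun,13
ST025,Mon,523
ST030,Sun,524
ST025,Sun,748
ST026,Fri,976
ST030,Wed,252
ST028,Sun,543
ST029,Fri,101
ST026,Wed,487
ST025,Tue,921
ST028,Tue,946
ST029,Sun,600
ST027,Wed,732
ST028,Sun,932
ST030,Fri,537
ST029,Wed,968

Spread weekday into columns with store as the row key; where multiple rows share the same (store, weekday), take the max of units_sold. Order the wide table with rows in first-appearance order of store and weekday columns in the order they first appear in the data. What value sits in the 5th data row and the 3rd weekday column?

844

With rows in first-appearance order of store, row 5 is store=ST028. weekday columns in first-appearance order: Tue, Sun, Wed, Mon, Fri; column 3 is Wed.
Long rows with store=ST028, weekday=Wed: max(139, 844, 432) = 844.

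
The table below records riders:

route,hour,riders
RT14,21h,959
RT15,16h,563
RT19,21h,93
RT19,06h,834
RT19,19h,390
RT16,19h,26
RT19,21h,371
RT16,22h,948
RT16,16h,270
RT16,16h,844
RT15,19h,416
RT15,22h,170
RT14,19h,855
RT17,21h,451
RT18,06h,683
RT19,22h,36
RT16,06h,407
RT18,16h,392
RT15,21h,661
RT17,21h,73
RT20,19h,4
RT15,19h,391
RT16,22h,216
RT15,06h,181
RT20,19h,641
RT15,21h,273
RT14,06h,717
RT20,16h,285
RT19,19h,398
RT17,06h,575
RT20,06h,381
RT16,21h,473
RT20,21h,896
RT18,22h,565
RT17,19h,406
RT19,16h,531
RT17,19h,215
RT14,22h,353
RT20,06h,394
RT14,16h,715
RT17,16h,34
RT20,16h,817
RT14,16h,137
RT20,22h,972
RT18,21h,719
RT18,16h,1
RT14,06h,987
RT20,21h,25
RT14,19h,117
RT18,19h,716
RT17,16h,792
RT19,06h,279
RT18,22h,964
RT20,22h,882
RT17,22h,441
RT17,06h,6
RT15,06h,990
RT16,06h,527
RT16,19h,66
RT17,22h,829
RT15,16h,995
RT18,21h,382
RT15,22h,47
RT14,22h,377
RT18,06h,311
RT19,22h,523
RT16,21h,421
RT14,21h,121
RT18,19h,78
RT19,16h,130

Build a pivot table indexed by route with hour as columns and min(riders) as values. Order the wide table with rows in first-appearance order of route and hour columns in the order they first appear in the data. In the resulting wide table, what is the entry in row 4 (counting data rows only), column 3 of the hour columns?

407

With rows in first-appearance order of route, row 4 is route=RT16. hour columns in first-appearance order: 21h, 16h, 06h, 19h, 22h; column 3 is 06h.
Long rows with route=RT16, hour=06h: min(407, 527) = 407.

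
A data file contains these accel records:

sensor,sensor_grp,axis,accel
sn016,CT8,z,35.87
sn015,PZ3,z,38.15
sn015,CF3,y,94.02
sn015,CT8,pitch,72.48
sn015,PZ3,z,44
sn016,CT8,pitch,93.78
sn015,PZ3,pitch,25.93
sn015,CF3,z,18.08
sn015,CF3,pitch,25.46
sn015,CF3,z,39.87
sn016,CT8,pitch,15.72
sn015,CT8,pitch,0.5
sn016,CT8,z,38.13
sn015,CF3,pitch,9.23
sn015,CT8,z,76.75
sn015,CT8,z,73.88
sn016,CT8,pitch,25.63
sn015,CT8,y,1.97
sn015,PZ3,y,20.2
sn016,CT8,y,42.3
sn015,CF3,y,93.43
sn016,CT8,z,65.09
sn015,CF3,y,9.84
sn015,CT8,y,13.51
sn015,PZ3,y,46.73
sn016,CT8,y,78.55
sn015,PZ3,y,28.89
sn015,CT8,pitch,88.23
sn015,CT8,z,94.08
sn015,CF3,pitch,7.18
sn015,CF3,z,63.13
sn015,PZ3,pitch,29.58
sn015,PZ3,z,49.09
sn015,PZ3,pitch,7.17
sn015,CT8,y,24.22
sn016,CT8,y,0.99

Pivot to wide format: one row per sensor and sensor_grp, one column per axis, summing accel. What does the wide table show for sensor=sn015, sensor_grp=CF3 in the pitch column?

Rows with sensor=sn015, sensor_grp=CF3 and axis=pitch: accel values are 25.46, 9.23, 7.18.
25.46 + 9.23 + 7.18 = 41.87.

41.87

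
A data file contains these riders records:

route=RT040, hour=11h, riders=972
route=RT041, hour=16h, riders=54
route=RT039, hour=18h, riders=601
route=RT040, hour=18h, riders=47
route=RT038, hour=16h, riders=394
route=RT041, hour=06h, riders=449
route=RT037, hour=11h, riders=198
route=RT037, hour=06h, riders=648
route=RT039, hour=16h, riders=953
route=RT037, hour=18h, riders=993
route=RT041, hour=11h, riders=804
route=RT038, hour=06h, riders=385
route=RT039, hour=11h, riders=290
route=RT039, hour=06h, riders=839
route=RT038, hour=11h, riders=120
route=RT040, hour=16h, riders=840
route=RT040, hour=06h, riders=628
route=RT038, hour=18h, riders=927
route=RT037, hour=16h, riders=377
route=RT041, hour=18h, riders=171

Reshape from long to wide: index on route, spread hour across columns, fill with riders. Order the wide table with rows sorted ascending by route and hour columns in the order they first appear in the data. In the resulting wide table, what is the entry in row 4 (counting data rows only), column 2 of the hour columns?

840

With rows sorted ascending by route, row 4 is route=RT040. hour columns in first-appearance order: 11h, 16h, 18h, 06h; column 2 is 16h.
Long rows with route=RT040, hour=16h: riders = 840.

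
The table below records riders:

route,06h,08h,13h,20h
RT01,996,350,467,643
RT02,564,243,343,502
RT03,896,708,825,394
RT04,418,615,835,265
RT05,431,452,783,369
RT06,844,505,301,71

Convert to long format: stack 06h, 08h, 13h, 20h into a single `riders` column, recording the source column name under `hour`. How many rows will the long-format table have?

24

6 route values × 4 melted columns = 24 rows.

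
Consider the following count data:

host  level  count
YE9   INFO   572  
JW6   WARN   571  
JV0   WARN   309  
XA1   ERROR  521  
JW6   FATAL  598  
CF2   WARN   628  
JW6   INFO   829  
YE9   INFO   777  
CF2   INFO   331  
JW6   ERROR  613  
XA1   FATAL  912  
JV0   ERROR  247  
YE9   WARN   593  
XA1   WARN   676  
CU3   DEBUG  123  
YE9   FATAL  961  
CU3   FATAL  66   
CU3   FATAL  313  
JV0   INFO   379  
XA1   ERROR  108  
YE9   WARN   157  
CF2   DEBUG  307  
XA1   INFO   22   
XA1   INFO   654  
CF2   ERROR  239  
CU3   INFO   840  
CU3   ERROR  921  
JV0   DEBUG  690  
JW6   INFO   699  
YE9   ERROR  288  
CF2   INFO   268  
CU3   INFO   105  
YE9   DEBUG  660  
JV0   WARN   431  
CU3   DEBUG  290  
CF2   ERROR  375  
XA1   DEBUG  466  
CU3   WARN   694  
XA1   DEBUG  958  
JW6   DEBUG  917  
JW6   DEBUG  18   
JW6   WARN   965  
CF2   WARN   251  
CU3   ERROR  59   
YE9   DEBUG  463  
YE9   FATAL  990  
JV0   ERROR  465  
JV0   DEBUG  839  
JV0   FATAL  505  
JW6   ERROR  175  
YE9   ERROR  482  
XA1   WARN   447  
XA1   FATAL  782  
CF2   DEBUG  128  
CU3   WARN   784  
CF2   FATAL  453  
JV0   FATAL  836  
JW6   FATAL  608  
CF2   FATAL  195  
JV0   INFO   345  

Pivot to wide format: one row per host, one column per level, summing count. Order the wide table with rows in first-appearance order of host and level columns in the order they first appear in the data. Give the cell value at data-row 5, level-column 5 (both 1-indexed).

435

With rows in first-appearance order of host, row 5 is host=CF2. level columns in first-appearance order: INFO, WARN, ERROR, FATAL, DEBUG; column 5 is DEBUG.
Long rows with host=CF2, level=DEBUG: 307 + 128 = 435.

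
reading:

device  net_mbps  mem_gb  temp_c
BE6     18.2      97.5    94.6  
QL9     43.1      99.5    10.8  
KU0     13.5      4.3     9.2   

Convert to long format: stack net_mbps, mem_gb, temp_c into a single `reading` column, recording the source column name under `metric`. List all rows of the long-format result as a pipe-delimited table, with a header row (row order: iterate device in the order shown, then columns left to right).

Each (device, column) pair becomes one row: 3 × 3 = 9 rows.
For example, (BE6, net_mbps) → reading=18.2.

| device | metric | reading |
| BE6 | net_mbps | 18.2 |
| BE6 | mem_gb | 97.5 |
| BE6 | temp_c | 94.6 |
| QL9 | net_mbps | 43.1 |
| QL9 | mem_gb | 99.5 |
| QL9 | temp_c | 10.8 |
| KU0 | net_mbps | 13.5 |
| KU0 | mem_gb | 4.3 |
| KU0 | temp_c | 9.2 |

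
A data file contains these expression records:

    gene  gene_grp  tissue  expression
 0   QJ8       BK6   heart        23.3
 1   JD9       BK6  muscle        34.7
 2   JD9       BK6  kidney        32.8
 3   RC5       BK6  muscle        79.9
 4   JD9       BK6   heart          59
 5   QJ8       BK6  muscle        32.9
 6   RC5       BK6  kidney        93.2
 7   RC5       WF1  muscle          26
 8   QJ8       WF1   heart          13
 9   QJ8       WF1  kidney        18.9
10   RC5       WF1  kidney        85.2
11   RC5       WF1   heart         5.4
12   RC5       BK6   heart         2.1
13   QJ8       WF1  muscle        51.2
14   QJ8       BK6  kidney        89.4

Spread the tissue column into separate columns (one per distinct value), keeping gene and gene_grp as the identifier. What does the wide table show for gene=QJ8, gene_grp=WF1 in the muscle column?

Wide layout: rows indexed by gene and gene_grp, columns are the 3 distinct tissue values (heart, muscle, kidney).
Cell (gene=QJ8, gene_grp=WF1, tissue=muscle) draws from the long row where gene=QJ8, gene_grp=WF1 and tissue=muscle, which has expression=51.2.

51.2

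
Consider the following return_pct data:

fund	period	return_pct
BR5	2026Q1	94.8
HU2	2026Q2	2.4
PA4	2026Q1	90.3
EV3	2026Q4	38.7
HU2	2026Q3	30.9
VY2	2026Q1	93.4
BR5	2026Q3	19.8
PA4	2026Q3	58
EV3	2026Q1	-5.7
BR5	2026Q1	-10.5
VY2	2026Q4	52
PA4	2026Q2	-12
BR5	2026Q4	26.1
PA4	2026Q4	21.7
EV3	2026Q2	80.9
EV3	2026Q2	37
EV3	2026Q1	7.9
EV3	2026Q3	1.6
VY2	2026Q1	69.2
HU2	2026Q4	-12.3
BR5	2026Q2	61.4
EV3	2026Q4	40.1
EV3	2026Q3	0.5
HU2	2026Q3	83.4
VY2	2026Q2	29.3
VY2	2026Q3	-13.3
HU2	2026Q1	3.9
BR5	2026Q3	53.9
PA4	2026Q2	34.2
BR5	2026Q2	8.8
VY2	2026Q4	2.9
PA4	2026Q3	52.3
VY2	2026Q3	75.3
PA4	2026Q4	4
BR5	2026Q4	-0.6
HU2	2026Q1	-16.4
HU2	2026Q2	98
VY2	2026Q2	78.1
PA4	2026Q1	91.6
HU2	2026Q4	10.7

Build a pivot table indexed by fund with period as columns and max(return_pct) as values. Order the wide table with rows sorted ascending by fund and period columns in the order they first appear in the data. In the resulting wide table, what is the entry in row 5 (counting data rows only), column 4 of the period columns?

75.3

With rows sorted ascending by fund, row 5 is fund=VY2. period columns in first-appearance order: 2026Q1, 2026Q2, 2026Q4, 2026Q3; column 4 is 2026Q3.
Long rows with fund=VY2, period=2026Q3: max(-13.3, 75.3) = 75.3.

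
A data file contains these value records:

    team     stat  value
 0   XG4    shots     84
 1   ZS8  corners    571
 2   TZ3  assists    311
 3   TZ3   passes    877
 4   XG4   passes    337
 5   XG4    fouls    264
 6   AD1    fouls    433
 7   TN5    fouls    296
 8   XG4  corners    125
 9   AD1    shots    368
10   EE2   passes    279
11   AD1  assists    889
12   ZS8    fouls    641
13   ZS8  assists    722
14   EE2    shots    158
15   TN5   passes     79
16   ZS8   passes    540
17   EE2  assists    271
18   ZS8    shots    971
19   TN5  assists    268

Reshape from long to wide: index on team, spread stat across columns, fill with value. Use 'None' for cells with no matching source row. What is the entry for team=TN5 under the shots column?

No long-format row has team=TN5 and stat=shots, so the cell is None.

None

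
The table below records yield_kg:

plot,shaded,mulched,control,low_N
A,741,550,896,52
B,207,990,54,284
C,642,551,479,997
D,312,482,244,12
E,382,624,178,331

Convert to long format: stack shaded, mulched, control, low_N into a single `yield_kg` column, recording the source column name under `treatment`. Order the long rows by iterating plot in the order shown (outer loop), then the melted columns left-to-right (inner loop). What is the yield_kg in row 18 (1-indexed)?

20 rows total (5 × 4). Row 18: index ⌊(18-1)/4⌋ = 4 into plot → E; (18-1) mod 4 = 1 into the melted columns → mulched.
So row 18 is (E, mulched, 624); yield_kg = 624.

624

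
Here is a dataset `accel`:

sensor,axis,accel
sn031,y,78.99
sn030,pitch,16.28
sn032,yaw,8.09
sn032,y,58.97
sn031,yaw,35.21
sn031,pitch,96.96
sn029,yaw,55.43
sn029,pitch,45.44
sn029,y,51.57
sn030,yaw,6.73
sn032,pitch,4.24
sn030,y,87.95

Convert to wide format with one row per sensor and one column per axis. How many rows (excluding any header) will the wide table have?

4

4 distinct sensor values → 4 rows.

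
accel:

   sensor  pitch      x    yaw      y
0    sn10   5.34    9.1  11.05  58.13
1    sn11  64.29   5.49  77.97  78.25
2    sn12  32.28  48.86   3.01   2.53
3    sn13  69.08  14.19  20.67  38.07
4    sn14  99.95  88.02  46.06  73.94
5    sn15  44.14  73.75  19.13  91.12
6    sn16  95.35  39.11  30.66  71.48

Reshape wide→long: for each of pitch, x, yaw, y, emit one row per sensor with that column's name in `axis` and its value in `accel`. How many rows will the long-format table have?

28

7 sensor values × 4 melted columns = 28 rows.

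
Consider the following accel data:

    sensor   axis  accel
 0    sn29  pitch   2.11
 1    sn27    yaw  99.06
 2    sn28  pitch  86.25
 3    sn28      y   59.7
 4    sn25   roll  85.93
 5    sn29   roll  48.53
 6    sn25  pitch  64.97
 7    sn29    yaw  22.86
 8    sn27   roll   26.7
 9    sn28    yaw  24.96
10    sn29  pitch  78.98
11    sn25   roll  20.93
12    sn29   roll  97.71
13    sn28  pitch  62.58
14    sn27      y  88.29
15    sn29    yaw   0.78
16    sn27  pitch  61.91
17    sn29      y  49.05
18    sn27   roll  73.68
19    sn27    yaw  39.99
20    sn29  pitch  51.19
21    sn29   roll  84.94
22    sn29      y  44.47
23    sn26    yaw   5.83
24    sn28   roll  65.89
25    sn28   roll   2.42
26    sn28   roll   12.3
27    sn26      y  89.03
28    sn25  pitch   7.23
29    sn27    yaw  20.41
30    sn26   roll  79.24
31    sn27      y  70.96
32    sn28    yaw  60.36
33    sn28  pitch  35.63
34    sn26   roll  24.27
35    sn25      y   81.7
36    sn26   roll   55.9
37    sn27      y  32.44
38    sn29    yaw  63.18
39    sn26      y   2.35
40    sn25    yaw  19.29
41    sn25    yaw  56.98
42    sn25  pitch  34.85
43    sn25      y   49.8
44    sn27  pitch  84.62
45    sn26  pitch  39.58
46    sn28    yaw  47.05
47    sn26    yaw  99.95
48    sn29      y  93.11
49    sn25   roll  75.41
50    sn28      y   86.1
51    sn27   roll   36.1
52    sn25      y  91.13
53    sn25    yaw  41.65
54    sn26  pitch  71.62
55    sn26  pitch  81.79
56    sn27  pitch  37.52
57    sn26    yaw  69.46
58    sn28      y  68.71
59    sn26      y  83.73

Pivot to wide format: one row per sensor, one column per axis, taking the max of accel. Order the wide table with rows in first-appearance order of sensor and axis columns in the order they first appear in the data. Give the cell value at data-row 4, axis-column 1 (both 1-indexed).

With rows in first-appearance order of sensor, row 4 is sensor=sn25. axis columns in first-appearance order: pitch, yaw, y, roll; column 1 is pitch.
Long rows with sensor=sn25, axis=pitch: max(64.97, 7.23, 34.85) = 64.97.

64.97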